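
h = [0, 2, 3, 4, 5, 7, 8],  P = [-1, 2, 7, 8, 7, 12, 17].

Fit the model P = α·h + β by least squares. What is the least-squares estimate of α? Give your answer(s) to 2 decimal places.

α = 2.06

Normal-equation sums: Σh·h = 167, Σh = 29, Σ1 = 7.
And Σh·P = 312, ΣP = 52.
Δ = 167·7 − 29² = 328.
α = (312·7 − 29·52)/328 = 169/82; β = (167·52 − 29·312)/328 = -91/82.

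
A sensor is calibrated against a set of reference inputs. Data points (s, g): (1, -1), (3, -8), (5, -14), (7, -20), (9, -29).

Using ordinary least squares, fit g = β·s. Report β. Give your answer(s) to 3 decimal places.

β = -3.006

The normal system XᵀX·[β]ᵀ = Xᵀg is [[165]]·[β]ᵀ = [-496]ᵀ.
β = (-496)/165 = -3.00606.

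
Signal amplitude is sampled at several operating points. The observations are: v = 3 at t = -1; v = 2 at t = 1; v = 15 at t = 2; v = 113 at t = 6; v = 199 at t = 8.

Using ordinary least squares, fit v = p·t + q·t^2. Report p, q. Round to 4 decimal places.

Entries of XᵀX: Σt·t = 106, Σt·t^2 = 736, Σt^2·t^2 = 5410.
Right-hand side: Σt·v = 2299, Σt^2·v = 16869.
So XᵀX·[p, q]ᵀ = Xᵀv: [[106, 736]; [736, 5410]]·[p, q]ᵀ = [2299, 16869]ᵀ.
Δ = 106·5410 − 736² = 31764.
p = (2299·5410 − 736·16869)/31764 = 11003/15882; q = (106·16869 − 736·2299)/31764 = 48025/15882.

p = 0.6928, q = 3.0239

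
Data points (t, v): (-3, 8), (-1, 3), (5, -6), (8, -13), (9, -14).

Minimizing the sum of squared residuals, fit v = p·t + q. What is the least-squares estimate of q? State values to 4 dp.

q = 2.0938

The normal system AᵀA·[p, q]ᵀ = Aᵀv is [[180, 18]; [18, 5]]·[p, q]ᵀ = [-287, -22]ᵀ.
Eliminating q: 5·(row 1) − 18·(row 2) gives 576·p = 5·(-287) − 18·(-22) = -1039, so p = -1039/576.
Then q = ((-22) − 18·(-1039/576))/5 = 67/32.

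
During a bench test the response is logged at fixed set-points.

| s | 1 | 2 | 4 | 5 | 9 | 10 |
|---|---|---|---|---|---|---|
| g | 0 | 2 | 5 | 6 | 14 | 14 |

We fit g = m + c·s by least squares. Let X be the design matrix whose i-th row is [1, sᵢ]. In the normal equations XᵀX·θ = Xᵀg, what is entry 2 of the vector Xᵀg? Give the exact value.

320

Entry 2 ↔ basis s, so (Xᵀg)_{2} = Σᵢ (s)·gᵢ = (1)·(0) + (2)·(2) + (4)·(5) + (5)·(6) + (9)·(14) + (10)·(14) = 320.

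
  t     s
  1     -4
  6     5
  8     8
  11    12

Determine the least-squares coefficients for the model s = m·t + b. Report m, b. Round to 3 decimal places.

m = 1.613, b = -5.236

The normal equations are: 222·m + 26·b = 222;  26·m + 4·b = 21.
(Σt·t = 222, Σt = 26, Σ1 = 4, Σt·s = 222, Σs = 21.)
det = 222·4 − 26² = 212.
m = (222·4 − 26·21)/212 = 171/106; b = (222·21 − 26·222)/212 = -555/106.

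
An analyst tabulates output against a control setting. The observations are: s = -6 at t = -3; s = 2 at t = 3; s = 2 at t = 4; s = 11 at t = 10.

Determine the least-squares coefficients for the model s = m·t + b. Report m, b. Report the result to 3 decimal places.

From the data, Σt·t = 134, Σt = 14, Σ1 = 4.
For Aᵀs: Σt·s = 142, Σs = 9.
Δ = 134·4 − 14² = 340.
m = (142·4 − 14·9)/340 = 13/10; b = (134·9 − 14·142)/340 = -23/10.

m = 1.300, b = -2.300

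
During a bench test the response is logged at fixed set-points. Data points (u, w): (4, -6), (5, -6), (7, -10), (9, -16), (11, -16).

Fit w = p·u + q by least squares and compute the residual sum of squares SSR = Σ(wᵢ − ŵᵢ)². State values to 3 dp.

With design matrix M, MᵀM = [[292, 36]; [36, 5]] and Mᵀw = [-444, -54]ᵀ.
Eliminating q: 5·(row 1) − 36·(row 2) gives 164·p = 5·(-444) − 36·(-54) = -276, so p = -69/41.
Then q = ((-54) − 36·(-69/41))/5 = 54/41.
Residuals: -24/41, 45/41, 19/41, -89/41, 49/41; SSR = 324/41.

SSR = 7.902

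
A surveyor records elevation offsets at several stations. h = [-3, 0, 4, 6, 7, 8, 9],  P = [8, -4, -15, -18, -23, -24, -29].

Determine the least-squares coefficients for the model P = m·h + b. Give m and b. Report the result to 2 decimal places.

m = -2.90, b = -2.17

Compute the Gram sums: Σh·h = 255, Σh = 31, Σ1 = 7.
And Σh·P = -806, ΣP = -105.
det = 255·7 − 31² = 824.
m = ((-806)·7 − 31·(-105))/824 = -2387/824; b = (255·(-105) − 31·(-806))/824 = -1789/824.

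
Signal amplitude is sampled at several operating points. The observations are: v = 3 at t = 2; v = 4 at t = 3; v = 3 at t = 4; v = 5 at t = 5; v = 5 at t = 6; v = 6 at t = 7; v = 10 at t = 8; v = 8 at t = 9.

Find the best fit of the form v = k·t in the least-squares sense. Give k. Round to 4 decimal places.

k = 0.9824

The normal equations are: 284·k = 279.
(Σt·t = 284, Σt·v = 279.)
Hence k = 279 / 284 ≈ 0.982394.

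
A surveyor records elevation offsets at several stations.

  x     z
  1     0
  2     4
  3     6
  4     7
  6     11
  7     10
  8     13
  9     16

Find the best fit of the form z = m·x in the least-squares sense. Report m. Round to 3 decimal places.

m = 1.685

Setting ∂/∂m … = 0 gives: 260·m = 438.
(Σx·x = 260, Σx·z = 438.)
Hence m = 438 / 260 ≈ 1.68462.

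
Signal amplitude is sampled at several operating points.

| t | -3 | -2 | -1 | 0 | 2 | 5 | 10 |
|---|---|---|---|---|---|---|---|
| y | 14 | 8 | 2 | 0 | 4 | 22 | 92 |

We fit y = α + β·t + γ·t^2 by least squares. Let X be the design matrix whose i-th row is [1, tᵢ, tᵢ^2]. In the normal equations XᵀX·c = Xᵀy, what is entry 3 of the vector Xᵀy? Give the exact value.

Entry 3 ↔ basis t^2, so (Xᵀy)_{3} = Σᵢ (t^2)·yᵢ = (9)·(14) + (4)·(8) + (1)·(2) + (0)·(0) + (4)·(4) + (25)·(22) + (100)·(92) = 9926.

9926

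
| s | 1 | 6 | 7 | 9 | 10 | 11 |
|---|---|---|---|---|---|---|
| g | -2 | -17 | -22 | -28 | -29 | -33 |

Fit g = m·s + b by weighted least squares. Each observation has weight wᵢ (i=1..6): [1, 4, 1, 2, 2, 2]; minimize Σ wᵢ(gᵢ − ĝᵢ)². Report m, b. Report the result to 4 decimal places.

m = -3.1151, b = 1.2158

With design matrix X, XᵀWX = [[798, 92]; [92, 12]] and XᵀWg = [-2374, -272]ᵀ.
Eliminating b: 12·(row 1) − 92·(row 2) gives 1112·m = 12·(-2374) − 92·(-272) = -3464, so m = -433/139.
Then b = ((-272) − 92·(-433/139))/12 = 169/139.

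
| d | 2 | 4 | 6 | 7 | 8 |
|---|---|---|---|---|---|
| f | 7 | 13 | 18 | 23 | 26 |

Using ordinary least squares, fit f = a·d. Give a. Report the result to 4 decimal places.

XᵀX·[a]ᵀ = Xᵀf reads: 169·a = 543.
(Σd·d = 169, Σd·f = 543.)
a = 543/169 = 3.21302.

a = 3.2130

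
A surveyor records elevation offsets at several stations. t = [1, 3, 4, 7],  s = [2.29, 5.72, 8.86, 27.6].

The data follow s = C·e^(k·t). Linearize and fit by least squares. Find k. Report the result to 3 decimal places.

Taking logs, ln s = k·t + ln C, so regress ln s on t.
Σt = 15.0000, Σ(t)² = 75.0000, Σln s = 8.0719, Σt·ln s = 38.0114.
Equations: 75.0000·k + 15.0000·ln C = 38.0114;  15.0000·k + 4·ln C = 8.0719.
Δ = 75.0000·4 − (15.0000)² = 75.0000; k = (38.0114·4 − 15.0000·8.0719)/75.0000 = 0.41290, ln C = (75.0000·8.0719 − 15.0000·38.0114)/75.0000 = 0.46961.

k = 0.413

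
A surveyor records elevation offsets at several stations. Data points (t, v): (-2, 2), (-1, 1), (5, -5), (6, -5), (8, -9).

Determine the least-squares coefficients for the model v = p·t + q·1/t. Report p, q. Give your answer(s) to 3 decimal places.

p = -1.019, q = 0.104

Compute the Gram sums: Σt·t = 130, Σt·1/t = 5, Σ1/t·1/t = 19201/14400.
For Xᵀv: Σt·v = -132, Σ1/t·v = -119/24.
So XᵀX·[p, q]ᵀ = Xᵀv: [[130, 5]; [5, 19201/14400]]·[p, q]ᵀ = [-132, -119/24]ᵀ.
Determinant 130·(19201/14400) − 5² = 213613/1440.
p = ((-132)·(19201/14400) − 5·(-119/24))/(213613/1440) = -1088766/1068065; q = (130·(-119/24) − 5·(-132))/(213613/1440) = 22200/213613.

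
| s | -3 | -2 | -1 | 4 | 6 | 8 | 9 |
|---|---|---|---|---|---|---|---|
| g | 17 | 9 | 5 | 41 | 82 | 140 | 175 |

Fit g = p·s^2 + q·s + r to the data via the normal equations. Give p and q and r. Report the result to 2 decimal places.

With design matrix X, XᵀX = [[12307, 1485, 211]; [1485, 211, 21]; [211, 21, 7]] and Xᵀg = [26937, 3277, 469]ᵀ.
Row-reducing yields p = 263515/134952, q = 62715/44984, r = 267127/67476.

p = 1.95, q = 1.39, r = 3.96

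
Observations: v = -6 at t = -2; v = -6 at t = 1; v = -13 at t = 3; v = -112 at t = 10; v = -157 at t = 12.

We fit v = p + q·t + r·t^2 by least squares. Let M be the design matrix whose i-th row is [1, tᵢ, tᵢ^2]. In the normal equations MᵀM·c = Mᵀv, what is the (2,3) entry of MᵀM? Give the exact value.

2748

Row 2 ↔ basis t, column 3 ↔ basis t^2, so (MᵀM)_{2,3} = Σᵢ (t)·(t^2) = (-2)·(4) + (1)·(1) + (3)·(9) + (10)·(100) + (12)·(144) = 2748.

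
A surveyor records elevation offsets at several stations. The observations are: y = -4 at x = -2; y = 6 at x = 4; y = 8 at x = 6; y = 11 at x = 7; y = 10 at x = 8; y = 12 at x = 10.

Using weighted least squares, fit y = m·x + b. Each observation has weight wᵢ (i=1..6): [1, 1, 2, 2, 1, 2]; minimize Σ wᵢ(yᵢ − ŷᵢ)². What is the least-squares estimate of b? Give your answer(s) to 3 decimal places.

b = -0.122

The normal system AᵀWA·[m, b]ᵀ = AᵀWy is [[454, 56]; [56, 9]]·[m, b]ᵀ = [602, 74]ᵀ.
Eliminating b: 9·(row 1) − 56·(row 2) gives 950·m = 9·602 − 56·74 = 1274, so m = 637/475.
Then b = (74 − 56·(637/475))/9 = -58/475.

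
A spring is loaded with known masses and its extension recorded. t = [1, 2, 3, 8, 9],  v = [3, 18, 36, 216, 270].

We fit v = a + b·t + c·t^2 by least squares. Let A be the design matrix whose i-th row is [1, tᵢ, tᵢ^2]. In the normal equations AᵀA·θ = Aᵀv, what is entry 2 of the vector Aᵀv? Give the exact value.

Entry 2 ↔ basis t, so (Aᵀv)_{2} = Σᵢ (t)·vᵢ = (1)·(3) + (2)·(18) + (3)·(36) + (8)·(216) + (9)·(270) = 4305.

4305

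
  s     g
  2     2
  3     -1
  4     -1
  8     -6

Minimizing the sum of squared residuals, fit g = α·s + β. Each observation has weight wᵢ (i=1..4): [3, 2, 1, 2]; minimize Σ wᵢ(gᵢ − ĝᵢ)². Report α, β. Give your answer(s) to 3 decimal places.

α = -1.261, β = 3.918

Entries of AᵀWA: Σwᵢ·s·s = 174, Σwᵢ·s = 32, Σwᵢ·1 = 8.
And Σwᵢ·s·g = -94, Σwᵢ·g = -9.
Normal equations: [[174, 32]; [32, 8]]·[α, β]ᵀ = [-94, -9]ᵀ.
Eliminating β: 8·(row 1) − 32·(row 2) gives 368·α = 8·(-94) − 32·(-9) = -464, so α = -29/23.
Then β = ((-9) − 32·(-29/23))/8 = 721/184.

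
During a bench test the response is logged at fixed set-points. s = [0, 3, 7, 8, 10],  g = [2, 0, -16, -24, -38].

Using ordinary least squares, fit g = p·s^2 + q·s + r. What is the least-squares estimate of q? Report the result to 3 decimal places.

q = 0.568

AᵀA·[p, q, r]ᵀ = Aᵀg reads: 16578·p + 1882·q + 222·r = -6120;  1882·p + 222·q + 28·r = -684;  222·p + 28·q + 5·r = -76.
(Σs^2·s^2 = 16578, Σs^2·s = 1882, Σs^2 = 222, Σs·s = 222, Σs = 28, Σ1 = 5, Σs^2·g = -6120, Σs·g = -684, Σg = -76.)
Solving the 3×3 system (Gaussian elimination) gives p = -8717/18848, q = 10707/18848, r = 20293/9424.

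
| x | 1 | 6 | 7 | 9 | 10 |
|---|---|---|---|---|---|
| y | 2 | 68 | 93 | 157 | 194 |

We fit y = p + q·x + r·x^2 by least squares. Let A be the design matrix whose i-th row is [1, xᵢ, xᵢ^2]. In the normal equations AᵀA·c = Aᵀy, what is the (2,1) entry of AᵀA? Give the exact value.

33

Row 2 ↔ basis x, column 1 ↔ basis 1, so (AᵀA)_{2,1} = Σᵢ x = (1)·(1) + (6)·(1) + (7)·(1) + (9)·(1) + (10)·(1) = 33.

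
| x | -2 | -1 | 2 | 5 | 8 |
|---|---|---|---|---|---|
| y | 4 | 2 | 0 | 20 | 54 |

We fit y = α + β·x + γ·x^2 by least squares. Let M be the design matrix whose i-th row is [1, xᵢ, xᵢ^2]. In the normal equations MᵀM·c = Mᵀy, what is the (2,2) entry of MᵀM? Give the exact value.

98

Row 2 ↔ basis x, column 2 ↔ basis x, so (MᵀM)_{2,2} = Σᵢ (x)·(x) = (-2)·(-2) + (-1)·(-1) + (2)·(2) + (5)·(5) + (8)·(8) = 98.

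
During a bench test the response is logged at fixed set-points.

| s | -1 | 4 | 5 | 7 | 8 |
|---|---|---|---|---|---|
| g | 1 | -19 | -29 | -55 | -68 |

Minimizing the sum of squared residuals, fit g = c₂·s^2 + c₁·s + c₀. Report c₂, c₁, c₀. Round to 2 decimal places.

The normal system XᵀX·[c₂, c₁, c₀]ᵀ = Xᵀg is [[7379, 1043, 155]; [1043, 155, 23]; [155, 23, 5]]·[c₂, c₁, c₀]ᵀ = [-8075, -1151, -170]ᵀ.
Inverting the 3×3 Gram matrix, [c₂, c₁, c₀]ᵀ = [-205/224, -305/224, 71/112]ᵀ.

c₂ = -0.92, c₁ = -1.36, c₀ = 0.63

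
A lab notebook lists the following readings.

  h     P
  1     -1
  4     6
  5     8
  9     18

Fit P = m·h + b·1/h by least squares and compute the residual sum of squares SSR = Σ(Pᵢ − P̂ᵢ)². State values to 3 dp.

SSR = 2.905

Forming XᵀX = [[123, 4]; [4, 36121/32400]] and XᵀP = [225, 41/10]ᵀ gives XᵀX·[m, b]ᵀ = XᵀP.
det = 123·(36121/32400) − 4² = 1308161/10800.
m = (225·(36121/32400) − 4·(41/10))/(1308161/10800) = 2531955/1308161; b = (123·(41/10) − 4·225)/(1308161/10800) = -4273560/1308161.
Residuals: 433444/1308161, -1210464/1308161, -1339775/1308161, 1234143/1308161; SSR = 3800146/1308161.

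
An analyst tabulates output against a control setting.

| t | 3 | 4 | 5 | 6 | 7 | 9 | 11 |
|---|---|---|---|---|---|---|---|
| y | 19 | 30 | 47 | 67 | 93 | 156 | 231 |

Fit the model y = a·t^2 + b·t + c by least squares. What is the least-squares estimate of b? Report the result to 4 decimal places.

Normal-equation sums: Σt^2·t^2 = 25861, Σt^2·t = 2835, Σt^2 = 337, Σt·t = 337, Σt = 45, Σ1 = 7.
For Xᵀy: Σt^2·y = 49382, Σt·y = 5410, Σy = 643.
Row-reducing yields a = 90323/44898, b = -21505/14966, c = 95267/22449.

b = -1.4369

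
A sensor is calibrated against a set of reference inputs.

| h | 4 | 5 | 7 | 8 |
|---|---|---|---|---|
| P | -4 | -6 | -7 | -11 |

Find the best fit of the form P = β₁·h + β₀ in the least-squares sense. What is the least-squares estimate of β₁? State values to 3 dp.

β₁ = -1.500

MᵀM·[β₁, β₀]ᵀ = MᵀP reads: 154·β₁ + 24·β₀ = -183;  24·β₁ + 4·β₀ = -28.
det = 154·4 − 24² = 40.
β₁ = ((-183)·4 − 24·(-28))/40 = -3/2; β₀ = (154·(-28) − 24·(-183))/40 = 2.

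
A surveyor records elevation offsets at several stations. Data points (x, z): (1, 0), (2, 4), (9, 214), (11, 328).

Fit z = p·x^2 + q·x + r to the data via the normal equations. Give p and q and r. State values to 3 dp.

Sums needed: Σx^2·x^2 = 21219, Σx^2·x = 2069, Σx^2 = 207, Σx·x = 207, Σx = 23, Σ1 = 4.
For Mᵀz: Σx^2·z = 57038, Σx·z = 5542, Σz = 546.
Normal equations: [[21219, 2069, 207]; [2069, 207, 23]; [207, 23, 4]]·[p, q, r]ᵀ = [57038, 5542, 546]ᵀ.
Solving the 3×3 system (Gaussian elimination) gives p = 40295/13178, q = -50155/13178, r = 961/6589.

p = 3.058, q = -3.806, r = 0.146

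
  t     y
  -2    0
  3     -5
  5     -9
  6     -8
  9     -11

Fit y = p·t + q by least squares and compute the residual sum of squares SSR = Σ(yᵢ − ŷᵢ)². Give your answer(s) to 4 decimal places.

SSR = 3.1617

Sums needed: Σt·t = 155, Σt = 21, Σ1 = 5.
Right-hand side: Σt·y = -207, Σy = -33.
Δ = 155·5 − 21² = 334.
p = ((-207)·5 − 21·(-33))/334 = -171/167; q = (155·(-33) − 21·(-207))/334 = -384/167.
Residuals: 42/167, 62/167, -264/167, 74/167, 86/167; SSR = 528/167.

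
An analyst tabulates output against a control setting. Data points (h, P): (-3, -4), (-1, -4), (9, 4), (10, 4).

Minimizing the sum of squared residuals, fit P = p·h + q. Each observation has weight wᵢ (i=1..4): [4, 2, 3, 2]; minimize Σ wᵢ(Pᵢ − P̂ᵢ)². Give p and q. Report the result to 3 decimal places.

Forming XᵀWX = [[481, 33]; [33, 11]] and XᵀWP = [244, -4]ᵀ gives XᵀWX·[p, q]ᵀ = XᵀWP.
Eliminating q: 11·(row 1) − 33·(row 2) gives 4202·p = 11·244 − 33·(-4) = 2816, so p = 128/191.
Then q = ((-4) − 33·(128/191))/11 = -4988/2101.

p = 0.670, q = -2.374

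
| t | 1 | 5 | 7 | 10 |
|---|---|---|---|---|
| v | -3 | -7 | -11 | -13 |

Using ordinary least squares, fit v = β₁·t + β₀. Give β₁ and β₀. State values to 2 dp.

AᵀA·[β₁, β₀]ᵀ = Aᵀv reads: 175·β₁ + 23·β₀ = -245;  23·β₁ + 4·β₀ = -34.
Δ = 175·4 − 23² = 171.
β₁ = ((-245)·4 − 23·(-34))/171 = -22/19; β₀ = (175·(-34) − 23·(-245))/171 = -35/19.

β₁ = -1.16, β₀ = -1.84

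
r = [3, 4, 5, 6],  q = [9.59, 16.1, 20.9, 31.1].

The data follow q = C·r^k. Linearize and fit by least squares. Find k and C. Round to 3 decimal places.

Taking logs, ln q = k·ln r + ln C, so regress ln q on ln r.
XᵀX = [[8.9295, 5.8861]; [5.8861, 4]], rhs = [17.3869, 11.5165]ᵀ  (here Σln r = 5.8861, Σ(ln r)² = 8.9295, Σln q = 11.5165, Σln r·ln q = 17.3869).
Slope k = (n·Σln r·ln q − Σln r·Σln q)/(n·Σ(ln r)² − (Σln r)²) = (4·17.3869 − 5.8861·11.5165)/1.0716 = 1.64252; ln C = (Σln q − k·Σln r)/n = 0.46211, so C = exp(0.46211) = 1.58742.

k = 1.643, C = 1.587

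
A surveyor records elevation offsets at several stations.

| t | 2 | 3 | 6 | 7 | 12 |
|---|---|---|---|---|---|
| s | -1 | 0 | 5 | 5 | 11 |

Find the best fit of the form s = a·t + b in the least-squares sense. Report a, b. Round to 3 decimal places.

Setting ∂/∂a … = 0 gives: 242·a + 30·b = 195;  30·a + 5·b = 20.
(Σt·t = 242, Σt = 30, Σ1 = 5, Σt·s = 195, Σs = 20.)
Determinant 242·5 − 30² = 310.
a = (195·5 − 30·20)/310 = 75/62; b = (242·20 − 30·195)/310 = -101/31.

a = 1.210, b = -3.258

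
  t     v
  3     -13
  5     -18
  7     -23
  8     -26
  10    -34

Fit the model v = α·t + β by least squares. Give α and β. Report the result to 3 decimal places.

With design matrix X, XᵀX = [[247, 33]; [33, 5]] and Xᵀv = [-838, -114]ᵀ.
Eliminating β: 5·(row 1) − 33·(row 2) gives 146·α = 5·(-838) − 33·(-114) = -428, so α = -214/73.
Then β = ((-114) − 33·(-214/73))/5 = -252/73.

α = -2.932, β = -3.452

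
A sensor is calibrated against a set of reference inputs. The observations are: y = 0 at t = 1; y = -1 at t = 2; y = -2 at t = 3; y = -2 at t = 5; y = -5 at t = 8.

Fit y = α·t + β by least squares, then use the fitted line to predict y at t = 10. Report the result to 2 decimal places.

The normal equations are: 103·α + 19·β = -58;  19·α + 5·β = -10.
det = 103·5 − 19² = 154.
α = ((-58)·5 − 19·(-10))/154 = -50/77; β = (103·(-10) − 19·(-58))/154 = 36/77.
At t = 10: ŷ = (-50/77)·(10) + (36/77)·(1) = -464/77.

ŷ = -6.03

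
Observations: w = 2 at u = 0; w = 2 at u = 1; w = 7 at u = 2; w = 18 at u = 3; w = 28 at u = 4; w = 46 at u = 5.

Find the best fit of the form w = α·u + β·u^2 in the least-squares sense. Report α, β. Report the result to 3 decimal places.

α = 0.186, β = 1.786

Entries of XᵀX: Σu·u = 55, Σu·u^2 = 225, Σu^2·u^2 = 979.
Moment sums: Σu·w = 412, Σu^2·w = 1790.
Normal equations: [[55, 225]; [225, 979]]·[α, β]ᵀ = [412, 1790]ᵀ.
Δ = 55·979 − 225² = 3220.
α = (412·979 − 225·1790)/3220 = 13/70; β = (55·1790 − 225·412)/3220 = 25/14.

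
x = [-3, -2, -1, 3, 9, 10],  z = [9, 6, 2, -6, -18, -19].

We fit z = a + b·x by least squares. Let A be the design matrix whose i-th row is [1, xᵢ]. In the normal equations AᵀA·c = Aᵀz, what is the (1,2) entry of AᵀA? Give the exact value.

Row 1 ↔ basis 1, column 2 ↔ basis x, so (AᵀA)_{1,2} = Σᵢ x = (1)·(-3) + (1)·(-2) + (1)·(-1) + (1)·(3) + (1)·(9) + (1)·(10) = 16.

16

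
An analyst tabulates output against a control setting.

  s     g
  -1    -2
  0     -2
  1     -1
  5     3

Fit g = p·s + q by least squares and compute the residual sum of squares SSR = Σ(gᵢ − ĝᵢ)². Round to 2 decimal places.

SSR = 0.51

Normal-equation sums: Σs·s = 27, Σs = 5, Σ1 = 4.
Right-hand side: Σs·g = 16, Σg = -2.
Eliminating q: 4·(row 1) − 5·(row 2) gives 83·p = 4·16 − 5·(-2) = 74, so p = 74/83.
Then q = ((-2) − 5·(74/83))/4 = -134/83.
Residuals: 42/83, -32/83, -23/83, 13/83; SSR = 42/83.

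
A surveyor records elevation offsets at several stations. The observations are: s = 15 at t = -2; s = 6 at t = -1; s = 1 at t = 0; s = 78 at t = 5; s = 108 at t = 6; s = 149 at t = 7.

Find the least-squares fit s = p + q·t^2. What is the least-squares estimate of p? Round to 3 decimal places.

The normal equations are: 6·p + 115·q = 357;  115·p + 4339·q = 13205.
Determinant 6·4339 − 115² = 12809.
p = (357·4339 − 115·13205)/12809 = 30448/12809; q = (6·13205 − 115·357)/12809 = 38175/12809.

p = 2.377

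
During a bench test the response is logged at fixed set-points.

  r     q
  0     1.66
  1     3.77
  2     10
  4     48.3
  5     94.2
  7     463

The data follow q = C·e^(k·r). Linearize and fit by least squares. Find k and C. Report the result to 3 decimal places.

Let Y = ln q. Fitting Y = k·r + ln C by least squares:
Σr = 19.0000, Σ(r)² = 95.0000, Σln q = 18.6971, Σr·ln q = 87.1332.
Equations: 95.0000·k + 19.0000·ln C = 87.1332;  19.0000·k + 6·ln C = 18.6971.
Slope k = (n·Σr·ln q − Σr·Σln q)/(n·Σ(r)² − (Σr)²) = (6·87.1332 − 19.0000·18.6971)/209.0000 = 0.80170; ln C = (Σln q − k·Σr)/n = 0.57747, so C = exp(0.57747) = 1.78152.

k = 0.802, C = 1.782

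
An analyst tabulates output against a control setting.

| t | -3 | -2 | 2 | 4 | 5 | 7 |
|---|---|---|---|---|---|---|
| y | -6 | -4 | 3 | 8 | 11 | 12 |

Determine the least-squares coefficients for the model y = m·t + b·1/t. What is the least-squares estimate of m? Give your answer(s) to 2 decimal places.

Sums needed: Σt·t = 107, Σt·1/t = 6, Σ1/t·1/t = 129481/176400.
And Σt·y = 203, Σ1/t·y = 799/70.
AᵀA·[m, b]ᵀ = Aᵀy becomes [[107, 6]; [6, 129481/176400]]·[m, b]ᵀ = [203, 799/70]ᵀ.
Eliminating b: (129481/176400)·(row 1) − 6·(row 2) gives (7504067/176400)·m = (129481/176400)·203 − 6·(799/70) = 2029109/25200, so m = 14203763/7504067.
Then b = ((799/70) − 6·(14203763/7504067))/(129481/176400) = 587160/7504067.

m = 1.89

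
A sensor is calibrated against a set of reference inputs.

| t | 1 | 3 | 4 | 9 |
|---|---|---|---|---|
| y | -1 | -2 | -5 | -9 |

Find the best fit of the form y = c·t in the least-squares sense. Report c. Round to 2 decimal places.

c = -1.01

With design matrix X, XᵀX = [[107]] and Xᵀy = [-108]ᵀ.
Hence c = -108 / 107 ≈ -1.00935.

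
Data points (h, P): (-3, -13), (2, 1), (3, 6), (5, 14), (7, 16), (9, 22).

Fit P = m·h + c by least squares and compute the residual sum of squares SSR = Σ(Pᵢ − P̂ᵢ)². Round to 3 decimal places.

The normal system AᵀA·[m, c]ᵀ = AᵀP is [[177, 23]; [23, 6]]·[m, c]ᵀ = [439, 46]ᵀ.
Eliminating c: 6·(row 1) − 23·(row 2) gives 533·m = 6·439 − 23·46 = 1576, so m = 1576/533.
Then c = (46 − 23·(1576/533))/6 = -1955/533.
Residuals: -6/13, -664/533, 425/533, 1537/533, -549/533, -503/533; SSR = 6752/533.

SSR = 12.668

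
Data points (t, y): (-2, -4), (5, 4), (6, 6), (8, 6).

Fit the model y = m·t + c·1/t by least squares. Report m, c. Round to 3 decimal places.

m = 0.709, c = 5.145

From the data, Σt·t = 129, Σt·1/t = 4, Σ1/t·1/t = 4801/14400.
Right-hand side: Σt·y = 112, Σ1/t·y = 91/20.
Normal equations: [[129, 4]; [4, 4801/14400]]·[m, c]ᵀ = [112, 91/20]ᵀ.
Determinant 129·(4801/14400) − 4² = 129643/4800.
m = (112·(4801/14400) − 4·(91/20))/(129643/4800) = 275632/388929; c = (129·(91/20) − 4·112)/(129643/4800) = 666960/129643.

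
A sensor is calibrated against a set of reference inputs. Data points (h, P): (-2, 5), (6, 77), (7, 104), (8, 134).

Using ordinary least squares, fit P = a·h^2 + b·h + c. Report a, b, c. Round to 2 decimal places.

Normal-equation sums: Σh^2·h^2 = 7809, Σh^2·h = 1063, Σh^2 = 153, Σh·h = 153, Σh = 19, Σ1 = 4.
For XᵀP: Σh^2·P = 16464, Σh·P = 2252, ΣP = 320.
Normal equations: [[7809, 1063, 153]; [1063, 153, 19]; [153, 19, 4]]·[a, b, c]ᵀ = [16464, 2252, 320]ᵀ.
Row-reducing yields a = 18921/9722, b = 12021/9722, c = -1534/4861.

a = 1.95, b = 1.24, c = -0.32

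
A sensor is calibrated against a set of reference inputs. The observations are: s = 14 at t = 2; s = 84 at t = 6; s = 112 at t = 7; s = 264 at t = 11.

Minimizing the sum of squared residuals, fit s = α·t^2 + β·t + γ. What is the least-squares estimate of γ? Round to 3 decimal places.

γ = 3.527

With design matrix M, MᵀM = [[18354, 1898, 210]; [1898, 210, 26]; [210, 26, 4]] and Mᵀs = [40512, 4220, 474]ᵀ.
Row-reducing yields α = 41/20, β = 927/820, γ = 723/205.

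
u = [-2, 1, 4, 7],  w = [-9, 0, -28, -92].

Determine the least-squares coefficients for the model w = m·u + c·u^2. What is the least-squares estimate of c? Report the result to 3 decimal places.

Entries of AᵀA: Σu·u = 70, Σu·u^2 = 400, Σu^2·u^2 = 2674.
For Aᵀw: Σu·w = -738, Σu^2·w = -4992.
det = 70·2674 − 400² = 27180.
m = ((-738)·2674 − 400·(-4992))/27180 = 1949/2265; c = (70·(-4992) − 400·(-738))/27180 = -904/453.

c = -1.996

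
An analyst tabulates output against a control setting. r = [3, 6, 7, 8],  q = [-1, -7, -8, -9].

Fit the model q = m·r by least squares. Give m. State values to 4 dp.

m = -1.0949

Forming MᵀM = [[158]] and Mᵀq = [-173]ᵀ gives MᵀM·[m]ᵀ = Mᵀq.
Hence m = -173 / 158 ≈ -1.09494.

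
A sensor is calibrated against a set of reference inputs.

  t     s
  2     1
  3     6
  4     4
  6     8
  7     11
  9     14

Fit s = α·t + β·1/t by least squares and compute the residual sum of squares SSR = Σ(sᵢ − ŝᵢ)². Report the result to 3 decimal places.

Entries of MᵀM: Σt·t = 195, Σt·1/t = 6, Σ1/t·1/t = 30745/63504.
Right-hand side: Σt·s = 287, Σ1/t·s = 1003/126.
So MᵀM·[α, β]ᵀ = Mᵀs: [[195, 6]; [6, 30745/63504]]·[α, β]ᵀ = [287, 1003/126]ᵀ.
det = 195·(30745/63504) − 6² = 1236377/21168.
α = (287·(30745/63504) − 6·(1003/126))/(1236377/21168) = 5790743/3709131; β = (195·(1003/126) − 6·287)/(1236377/21168) = -3593016/1236377.
Residuals: -2482831/3709131, 2825191/1236377, -5631686/3709131, -1091634/1236377, 1805104/3709131, 336273/1236377; SSR = 33624257/3709131.

SSR = 9.065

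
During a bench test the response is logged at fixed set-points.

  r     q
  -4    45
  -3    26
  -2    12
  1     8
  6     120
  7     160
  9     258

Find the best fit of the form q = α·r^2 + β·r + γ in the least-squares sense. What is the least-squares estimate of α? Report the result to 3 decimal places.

Normal-equation sums: Σr^2·r^2 = 10612, Σr^2·r = 1190, Σr^2 = 196, Σr·r = 196, Σr = 14, Σ1 = 7.
And Σr^2·q = 34068, Σr·q = 3888, Σq = 629.
So MᵀM·[α, β, γ]ᵀ = Mᵀq: [[10612, 1190, 196]; [1190, 196, 14]; [196, 14, 7]]·[α, β, γ]ᵀ = [34068, 3888, 629]ᵀ.
Inverting the 3×3 Gram matrix, [α, β, γ]ᵀ = [7927/2667, 1366/889, 9497/2667]ᵀ.

α = 2.972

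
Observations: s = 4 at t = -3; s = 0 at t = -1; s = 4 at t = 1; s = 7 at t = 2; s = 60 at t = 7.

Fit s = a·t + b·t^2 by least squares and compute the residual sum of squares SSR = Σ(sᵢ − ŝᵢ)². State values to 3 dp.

SSR = 2.356

Forming MᵀM = [[64, 324]; [324, 2500]] and Mᵀs = [426, 3008]ᵀ gives MᵀM·[a, b]ᵀ = Mᵀs.
Δ = 64·2500 − 324² = 55024.
a = (426·2500 − 324·3008)/55024 = 11301/6878; b = (64·3008 − 324·426)/55024 = 6811/6878.
Residuals: 58/3439, 2245/3439, 4700/3439, -850/3439, -83/3439; SSR = 8102/3439.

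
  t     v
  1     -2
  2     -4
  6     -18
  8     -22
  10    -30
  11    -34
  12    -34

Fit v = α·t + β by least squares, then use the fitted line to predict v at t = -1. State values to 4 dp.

Compute the Gram sums: Σt·t = 470, Σt = 50, Σ1 = 7.
Right-hand side: Σt·v = -1376, Σv = -144.
Normal equations: [[470, 50]; [50, 7]]·[α, β]ᵀ = [-1376, -144]ᵀ.
Determinant 470·7 − 50² = 790.
α = ((-1376)·7 − 50·(-144))/790 = -1216/395; β = (470·(-144) − 50·(-1376))/790 = 112/79.
At t = -1: v̂ = (-1216/395)·(-1) + (112/79)·(1) = 1776/395.

v̂ = 4.4962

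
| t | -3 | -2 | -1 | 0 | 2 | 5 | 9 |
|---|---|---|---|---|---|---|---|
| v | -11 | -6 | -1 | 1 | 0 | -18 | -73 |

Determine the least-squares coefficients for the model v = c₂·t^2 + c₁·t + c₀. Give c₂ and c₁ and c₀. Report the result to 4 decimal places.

Entries of XᵀX: Σt^2·t^2 = 7300, Σt^2·t = 826, Σt^2 = 124, Σt·t = 124, Σt = 10, Σ1 = 7.
Moment sums: Σt^2·v = -6487, Σt·v = -701, Σv = -108.
Solving the 3×3 system (Gaussian elimination) gives c₂ = -57197/54018, c₁ = 69091/54018, c₀ = 40541/27009.

c₂ = -1.0589, c₁ = 1.2790, c₀ = 1.5010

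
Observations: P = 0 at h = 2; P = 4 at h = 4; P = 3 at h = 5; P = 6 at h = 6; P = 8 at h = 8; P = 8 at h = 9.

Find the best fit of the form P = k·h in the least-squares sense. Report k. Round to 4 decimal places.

k = 0.8982

The normal equations are: 226·k = 203.
(Σh·h = 226, Σh·P = 203.)
Hence k = 203 / 226 ≈ 0.89823.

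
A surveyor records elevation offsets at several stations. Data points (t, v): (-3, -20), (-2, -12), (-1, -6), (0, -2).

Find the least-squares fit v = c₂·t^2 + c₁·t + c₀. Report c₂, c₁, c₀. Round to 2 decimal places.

With design matrix A, AᵀA = [[98, -36, 14]; [-36, 14, -6]; [14, -6, 4]] and Aᵀv = [-234, 90, -40]ᵀ.
Inverting the 3×3 Gram matrix, [c₂, c₁, c₀]ᵀ = [-1, 3, -2]ᵀ.

c₂ = -1.00, c₁ = 3.00, c₀ = -2.00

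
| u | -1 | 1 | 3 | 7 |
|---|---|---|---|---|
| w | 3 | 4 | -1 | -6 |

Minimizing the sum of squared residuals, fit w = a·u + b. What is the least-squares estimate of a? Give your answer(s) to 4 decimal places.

Forming XᵀX = [[60, 10]; [10, 4]] and Xᵀw = [-44, 0]ᵀ gives XᵀX·[a, b]ᵀ = Xᵀw.
Δ = 60·4 − 10² = 140.
a = ((-44)·4 − 10·0)/140 = -44/35; b = (60·0 − 10·(-44))/140 = 22/7.

a = -1.2571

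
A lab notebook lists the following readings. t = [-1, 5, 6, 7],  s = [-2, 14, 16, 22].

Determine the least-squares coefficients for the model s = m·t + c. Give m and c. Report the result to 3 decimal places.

m = 2.826, c = 0.490

Setting ∂/∂m … = 0 gives: 111·m + 17·c = 322;  17·m + 4·c = 50.
(Σt·t = 111, Σt = 17, Σ1 = 4, Σt·s = 322, Σs = 50.)
Eliminating c: 4·(row 1) − 17·(row 2) gives 155·m = 4·322 − 17·50 = 438, so m = 438/155.
Then c = (50 − 17·(438/155))/4 = 76/155.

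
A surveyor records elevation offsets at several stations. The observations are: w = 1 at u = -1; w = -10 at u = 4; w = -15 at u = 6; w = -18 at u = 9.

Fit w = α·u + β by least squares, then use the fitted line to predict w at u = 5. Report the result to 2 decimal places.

The normal equations are: 134·α + 18·β = -293;  18·α + 4·β = -42.
Eliminating β: 4·(row 1) − 18·(row 2) gives 212·α = 4·(-293) − 18·(-42) = -416, so α = -104/53.
Then β = ((-42) − 18·(-104/53))/4 = -177/106.
At u = 5: ŵ = (-104/53)·(5) + (-177/106)·(1) = -1217/106.

ŵ = -11.48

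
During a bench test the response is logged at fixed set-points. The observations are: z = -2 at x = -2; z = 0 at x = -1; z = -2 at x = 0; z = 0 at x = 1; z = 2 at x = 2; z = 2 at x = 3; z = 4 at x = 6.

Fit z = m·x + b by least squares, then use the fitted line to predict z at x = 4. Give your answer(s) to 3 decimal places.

From the data, Σx·x = 55, Σx = 9, Σ1 = 7.
Right-hand side: Σx·z = 38, Σz = 4.
So MᵀM·[m, b]ᵀ = Mᵀz: [[55, 9]; [9, 7]]·[m, b]ᵀ = [38, 4]ᵀ.
Determinant 55·7 − 9² = 304.
m = (38·7 − 9·4)/304 = 115/152; b = (55·4 − 9·38)/304 = -61/152.
At x = 4: ẑ = (115/152)·(4) + (-61/152)·(1) = 21/8.

ẑ = 2.625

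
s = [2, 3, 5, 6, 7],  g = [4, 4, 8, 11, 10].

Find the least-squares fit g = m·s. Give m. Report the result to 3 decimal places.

Compute the Gram sums: Σs·s = 123.
Moment sums: Σs·g = 196.
Hence m = 196 / 123 ≈ 1.5935.

m = 1.593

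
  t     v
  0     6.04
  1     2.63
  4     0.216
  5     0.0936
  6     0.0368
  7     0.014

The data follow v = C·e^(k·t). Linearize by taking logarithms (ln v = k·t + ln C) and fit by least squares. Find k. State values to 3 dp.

Linearized form: ln v = k·t + ln C. From the 6 transformed points,
AᵀA = [[127.0000, 23.0000]; [23.0000, 6]], rhs = [-66.7010, -8.7068]ᵀ  (here Σt = 23.0000, Σ(t)² = 127.0000, Σln v = -8.7068, Σt·ln v = -66.7010).
Solving (det = 233.0000): k = -0.85816, ln C = 1.83847.

k = -0.858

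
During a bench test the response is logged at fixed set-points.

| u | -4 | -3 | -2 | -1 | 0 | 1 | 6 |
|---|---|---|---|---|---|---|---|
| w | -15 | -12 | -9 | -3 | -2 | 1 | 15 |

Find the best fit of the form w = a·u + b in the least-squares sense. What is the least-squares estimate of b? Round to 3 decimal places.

Normal-equation sums: Σu·u = 67, Σu = -3, Σ1 = 7.
And Σu·w = 208, Σw = -25.
So XᵀX·[a, b]ᵀ = Xᵀw: [[67, -3]; [-3, 7]]·[a, b]ᵀ = [208, -25]ᵀ.
Δ = 67·7 − (-3)² = 460.
a = (208·7 − (-3)·(-25))/460 = 1381/460; b = (67·(-25) − (-3)·208)/460 = -1051/460.

b = -2.285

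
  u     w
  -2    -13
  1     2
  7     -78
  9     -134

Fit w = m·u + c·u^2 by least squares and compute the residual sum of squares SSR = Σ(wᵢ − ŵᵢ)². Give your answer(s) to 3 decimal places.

MᵀM·[m, c]ᵀ = Mᵀw reads: 135·m + 1065·c = -1724;  1065·m + 8979·c = -14726.
(Σu·u = 135, Σu·u^2 = 1065, Σu^2·u^2 = 8979, Σu·w = -1724, Σu^2·w = -14726.)
det = 135·8979 − 1065² = 77940.
m = ((-1724)·8979 − 1065·(-14726))/77940 = 33899/12990; c = (135·(-14726) − 1065·(-1724))/77940 = -5065/2598.
Residuals: 38/2165, 2901/2165, -1598/2165, 929/2165; SSR = 5466/2165.

SSR = 2.525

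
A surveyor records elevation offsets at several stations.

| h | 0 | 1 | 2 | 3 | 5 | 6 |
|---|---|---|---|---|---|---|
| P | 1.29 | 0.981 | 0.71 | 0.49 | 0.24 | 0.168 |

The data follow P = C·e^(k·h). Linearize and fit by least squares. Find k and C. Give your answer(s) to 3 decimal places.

Linearized form: ln P = k·h + ln C. From the 6 transformed points,
Σh = 17.0000, Σ(h)² = 75.0000, Σln P = -4.0313, Σh·ln P = -20.6825.
Equations: 75.0000·k + 17.0000·ln C = -20.6825;  17.0000·k + 6·ln C = -4.0313.
Δ = 75.0000·6 − (17.0000)² = 161.0000; k = (-20.6825·6 − 17.0000·-4.0313)/161.0000 = -0.34511, ln C = (75.0000·-4.0313 − 17.0000·-20.6825)/161.0000 = 0.30594, so C = exp(0.30594) = 1.35790.

k = -0.345, C = 1.358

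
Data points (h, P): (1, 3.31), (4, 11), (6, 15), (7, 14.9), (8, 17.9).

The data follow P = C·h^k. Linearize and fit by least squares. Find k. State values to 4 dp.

k = 0.8040

Linearized form: ln P = k·ln h + ln C. From the 5 transformed points,
Σln h = 7.2034, Σ(ln h)² = 13.2429, Σln P = 11.8891, Σln h·ln P = 19.4317.
Equations: 13.2429·k + 7.2034·ln C = 19.4317;  7.2034·k + 5·ln C = 11.8891.
Solving (det = 14.3252): k = 0.80397, ln C = 1.21955.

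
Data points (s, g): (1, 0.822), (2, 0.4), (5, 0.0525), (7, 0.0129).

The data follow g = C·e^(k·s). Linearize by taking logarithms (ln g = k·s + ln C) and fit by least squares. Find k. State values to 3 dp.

Let Y = ln g. Fitting Y = k·s + ln C by least squares:
Σs = 15.0000, Σ(s)² = 79.0000, Σln g = -8.4098, Σs·ln g = -47.2170.
Equations: 79.0000·k + 15.0000·ln C = -47.2170;  15.0000·k + 4·ln C = -8.4098.
Δ = 79.0000·4 − (15.0000)² = 91.0000; k = (-47.2170·4 − 15.0000·-8.4098)/91.0000 = -0.68925, ln C = (79.0000·-8.4098 − 15.0000·-47.2170)/91.0000 = 0.48223.

k = -0.689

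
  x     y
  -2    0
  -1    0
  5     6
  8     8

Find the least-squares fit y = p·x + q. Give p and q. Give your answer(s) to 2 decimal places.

p = 0.86, q = 1.36

Setting ∂/∂p … = 0 gives: 94·p + 10·q = 94;  10·p + 4·q = 14.
(Σx·x = 94, Σx = 10, Σ1 = 4, Σx·y = 94, Σy = 14.)
Eliminating q: 4·(row 1) − 10·(row 2) gives 276·p = 4·94 − 10·14 = 236, so p = 59/69.
Then q = (14 − 10·(59/69))/4 = 94/69.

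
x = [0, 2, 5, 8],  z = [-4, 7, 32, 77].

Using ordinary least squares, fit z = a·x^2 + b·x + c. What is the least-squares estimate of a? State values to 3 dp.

a = 0.907

Setting ∂/∂a … = 0 gives: 4737·a + 645·b + 93·c = 5756;  645·a + 93·b + 15·c = 790;  93·a + 15·b + 4·c = 112.
Inverting the 3×3 Gram matrix, [a, b, c]ᵀ = [461/508, 4195/1524, -869/254]ᵀ.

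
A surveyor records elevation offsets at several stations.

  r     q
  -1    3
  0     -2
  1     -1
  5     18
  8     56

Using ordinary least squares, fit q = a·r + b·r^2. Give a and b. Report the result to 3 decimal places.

MᵀM·[a, b]ᵀ = Mᵀq reads: 91·a + 637·b = 534;  637·a + 4723·b = 4036.
Eliminating b: 4723·(row 1) − 637·(row 2) gives 24024·a = 4723·534 − 637·4036 = -48850, so a = -24425/12012.
Then b = (4036 − 637·(-24425/12012))/4723 = 149/132.

a = -2.033, b = 1.129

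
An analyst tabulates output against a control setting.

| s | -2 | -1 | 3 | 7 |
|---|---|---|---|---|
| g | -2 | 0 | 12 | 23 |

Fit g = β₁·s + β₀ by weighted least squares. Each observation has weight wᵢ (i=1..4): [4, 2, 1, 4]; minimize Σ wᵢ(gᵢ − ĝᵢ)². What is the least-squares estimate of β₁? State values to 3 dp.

β₁ = 2.803

The normal equations are: 223·β₁ + 21·β₀ = 696;  21·β₁ + 11·β₀ = 96.
(Σwᵢ·s·s = 223, Σwᵢ·s = 21, Σwᵢ·1 = 11, Σwᵢ·s·g = 696, Σwᵢ·g = 96.)
Eliminating β₀: 11·(row 1) − 21·(row 2) gives 2012·β₁ = 11·696 − 21·96 = 5640, so β₁ = 1410/503.
Then β₀ = (96 − 21·(1410/503))/11 = 1698/503.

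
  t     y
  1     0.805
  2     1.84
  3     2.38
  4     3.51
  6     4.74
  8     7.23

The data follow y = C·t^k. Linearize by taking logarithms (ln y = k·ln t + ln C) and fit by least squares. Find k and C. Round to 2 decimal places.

Let Y = ln y. Fitting Y = k·ln t + ln C by least squares:
AᵀA = [[11.1437, 7.0493]; [7.0493, 6]], rhs = [10.0176, 6.0498]ᵀ  (here Σln t = 7.0493, Σ(ln t)² = 11.1437, Σln y = 6.0498, Σln t·ln y = 10.0176).
Slope k = (n·Σln t·ln y − Σln t·Σln y)/(n·Σ(ln t)² − (Σln t)²) = (6·10.0176 − 7.0493·6.0498)/17.1702 = 1.01680; ln C = (Σln y − k·Σln t)/n = -0.18631, so C = exp(-0.18631) = 0.83002.

k = 1.02, C = 0.83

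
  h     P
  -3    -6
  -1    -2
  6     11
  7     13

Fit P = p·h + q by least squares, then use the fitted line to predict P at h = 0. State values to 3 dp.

MᵀM·[p, q]ᵀ = MᵀP reads: 95·p + 9·q = 177;  9·p + 4·q = 16.
det = 95·4 − 9² = 299.
p = (177·4 − 9·16)/299 = 564/299; q = (95·16 − 9·177)/299 = -73/299.
At h = 0: P̂ = (564/299)·(0) + (-73/299)·(1) = -73/299.

P̂ = -0.244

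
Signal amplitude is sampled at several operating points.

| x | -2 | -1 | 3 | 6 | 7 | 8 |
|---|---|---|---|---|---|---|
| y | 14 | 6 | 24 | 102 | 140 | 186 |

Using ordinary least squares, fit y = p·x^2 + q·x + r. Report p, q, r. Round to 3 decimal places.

Normal-equation sums: Σx^2·x^2 = 7891, Σx^2·x = 1089, Σx^2 = 163, Σx·x = 163, Σx = 21, Σ1 = 6.
For Aᵀy: Σx^2·y = 22714, Σx·y = 3118, Σy = 472.
AᵀA·[p, q, r]ᵀ = Aᵀy becomes [[7891, 1089, 163]; [1089, 163, 21]; [163, 21, 6]]·[p, q, r]ᵀ = [22714, 3118, 472]ᵀ.
Row-reducing yields p = 93865/30811, q = -39107/30811, r = 10674/30811.

p = 3.046, q = -1.269, r = 0.346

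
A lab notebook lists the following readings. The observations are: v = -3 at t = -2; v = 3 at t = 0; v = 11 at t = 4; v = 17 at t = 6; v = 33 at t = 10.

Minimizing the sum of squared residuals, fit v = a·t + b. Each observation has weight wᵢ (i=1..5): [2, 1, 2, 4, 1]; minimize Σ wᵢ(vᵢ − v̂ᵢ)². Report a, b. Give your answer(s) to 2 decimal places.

Forming MᵀWM = [[284, 38]; [38, 10]] and MᵀWv = [838, 120]ᵀ gives MᵀWM·[a, b]ᵀ = MᵀWv.
Δ = 284·10 − 38² = 1396.
a = (838·10 − 38·120)/1396 = 955/349; b = (284·120 − 38·838)/1396 = 559/349.

a = 2.74, b = 1.60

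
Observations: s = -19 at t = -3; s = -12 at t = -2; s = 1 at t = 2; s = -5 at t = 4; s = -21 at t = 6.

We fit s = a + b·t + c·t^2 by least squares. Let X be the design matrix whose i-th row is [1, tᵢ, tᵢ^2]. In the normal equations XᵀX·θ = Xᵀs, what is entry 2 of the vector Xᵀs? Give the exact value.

-63

Entry 2 ↔ basis t, so (Xᵀs)_{2} = Σᵢ (t)·sᵢ = (-3)·(-19) + (-2)·(-12) + (2)·(1) + (4)·(-5) + (6)·(-21) = -63.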